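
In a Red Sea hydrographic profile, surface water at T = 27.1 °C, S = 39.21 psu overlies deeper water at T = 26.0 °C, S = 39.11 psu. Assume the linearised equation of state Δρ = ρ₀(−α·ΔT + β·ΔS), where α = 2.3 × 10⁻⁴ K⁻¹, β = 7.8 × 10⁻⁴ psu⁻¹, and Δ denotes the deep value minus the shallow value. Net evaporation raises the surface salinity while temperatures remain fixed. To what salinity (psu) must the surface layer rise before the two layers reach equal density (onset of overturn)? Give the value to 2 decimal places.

Neutral buoyancy requires −α(T_deep − T_surf) + β(S_deep − S_surf′) = 0.
S_surf′ = S_deep − (α/β)·ΔT = 39.11 − (2.3 × 10⁻⁴/7.8 × 10⁻⁴)·(-1.1) = 39.4344 psu.
Increase required: 39.4344 − 39.21 = 0.2244 psu.

39.43 psu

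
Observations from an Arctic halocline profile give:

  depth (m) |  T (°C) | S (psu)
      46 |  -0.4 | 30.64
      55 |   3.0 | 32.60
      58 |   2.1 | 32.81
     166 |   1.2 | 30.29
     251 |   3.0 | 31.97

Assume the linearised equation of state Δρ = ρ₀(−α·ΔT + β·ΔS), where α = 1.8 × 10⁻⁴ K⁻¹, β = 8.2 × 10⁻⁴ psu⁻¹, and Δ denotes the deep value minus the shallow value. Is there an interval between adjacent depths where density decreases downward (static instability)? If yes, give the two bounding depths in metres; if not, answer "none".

Evaluate Δρ/ρ₀ = −αΔT + βΔS across each adjacent pair:
  46–55 m: −αΔT+βΔS = −(1.8 × 10⁻⁴)(+3.4)+(8.2 × 10⁻⁴)(+1.96) = 1.0 × 10⁻³ → stable
  55–58 m: −αΔT+βΔS = −(1.8 × 10⁻⁴)(-0.9)+(8.2 × 10⁻⁴)(+0.21) = 3.3 × 10⁻⁴ → stable
  58–166 m: −αΔT+βΔS = −(1.8 × 10⁻⁴)(-0.9)+(8.2 × 10⁻⁴)(-2.52) = -1.9 × 10⁻³ → UNSTABLE
  166–251 m: −αΔT+βΔS = −(1.8 × 10⁻⁴)(+1.8)+(8.2 × 10⁻⁴)(+1.68) = 1.1 × 10⁻³ → stable
The 58–166 m interval has Δρ < 0: lighter water underlies denser water.

58–166 m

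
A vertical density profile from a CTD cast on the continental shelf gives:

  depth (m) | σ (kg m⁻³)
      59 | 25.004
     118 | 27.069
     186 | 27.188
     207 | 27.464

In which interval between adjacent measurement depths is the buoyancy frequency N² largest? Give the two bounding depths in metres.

59–118 m

Compute the density gradient over each adjacent pair:
  59–118 m: Δρ/Δz = 2.065/59 = 0.035 kg m⁻⁴
  118–186 m: Δρ/Δz = 0.119/68 = 1.7 × 10⁻³ kg m⁻⁴
  186–207 m: Δρ/Δz = 0.276/21 = 0.013 kg m⁻⁴
The largest gradient is in the 59–118 m interval — the pycnocline.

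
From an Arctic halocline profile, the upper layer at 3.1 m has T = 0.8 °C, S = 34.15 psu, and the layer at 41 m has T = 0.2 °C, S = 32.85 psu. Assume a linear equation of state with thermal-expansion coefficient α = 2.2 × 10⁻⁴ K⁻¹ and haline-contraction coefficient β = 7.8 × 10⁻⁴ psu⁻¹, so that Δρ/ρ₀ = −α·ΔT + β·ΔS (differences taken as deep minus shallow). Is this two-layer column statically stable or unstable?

ΔT = 0.2 − 0.8 = -0.6 K and ΔS = 32.85 − 34.15 = -1.30 psu (deep − shallow).
−αΔT = 1.32 × 10⁻⁴; βΔS = -1.014 × 10⁻³; sum Δρ/ρ₀ = -8.82 × 10⁻⁴.
Δρ/ρ₀ < 0, so Δρ < 0: deeper water is lighter → statically unstable; the column would overturn.

unstable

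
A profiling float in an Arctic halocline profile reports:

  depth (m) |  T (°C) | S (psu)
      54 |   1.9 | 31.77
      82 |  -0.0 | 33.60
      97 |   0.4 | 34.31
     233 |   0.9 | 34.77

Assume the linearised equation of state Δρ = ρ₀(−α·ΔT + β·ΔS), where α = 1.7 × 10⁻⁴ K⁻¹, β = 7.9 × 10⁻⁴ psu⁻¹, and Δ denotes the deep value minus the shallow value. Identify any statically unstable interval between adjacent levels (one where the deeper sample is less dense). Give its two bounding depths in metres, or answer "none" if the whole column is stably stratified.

Evaluate Δρ/ρ₀ = −αΔT + βΔS across each adjacent pair:
  54–82 m: −αΔT+βΔS = −(1.7 × 10⁻⁴)(-1.9)+(7.9 × 10⁻⁴)(+1.83) = 1.8 × 10⁻³ → stable
  82–97 m: −αΔT+βΔS = −(1.7 × 10⁻⁴)(+0.4)+(7.9 × 10⁻⁴)(+0.71) = 4.9 × 10⁻⁴ → stable
  97–233 m: −αΔT+βΔS = −(1.7 × 10⁻⁴)(+0.5)+(7.9 × 10⁻⁴)(+0.46) = 2.8 × 10⁻⁴ → stable
Every interval has Δρ > 0: the column is stably stratified throughout.

none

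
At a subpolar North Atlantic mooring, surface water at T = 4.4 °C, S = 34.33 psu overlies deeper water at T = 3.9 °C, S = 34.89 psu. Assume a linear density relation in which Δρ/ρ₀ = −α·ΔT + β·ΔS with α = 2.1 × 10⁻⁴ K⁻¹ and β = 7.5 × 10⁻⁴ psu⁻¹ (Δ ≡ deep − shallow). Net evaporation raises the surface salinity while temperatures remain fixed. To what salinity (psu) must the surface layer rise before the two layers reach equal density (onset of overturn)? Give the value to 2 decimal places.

Neutral buoyancy requires −α(T_deep − T_surf) + β(S_deep − S_surf′) = 0.
S_surf′ = S_deep − (α/β)·ΔT = 34.89 − (2.1 × 10⁻⁴/7.5 × 10⁻⁴)·(-0.5) = 35.0300 psu.
Increase required: 35.0300 − 34.33 = 0.7000 psu.

35.03 psu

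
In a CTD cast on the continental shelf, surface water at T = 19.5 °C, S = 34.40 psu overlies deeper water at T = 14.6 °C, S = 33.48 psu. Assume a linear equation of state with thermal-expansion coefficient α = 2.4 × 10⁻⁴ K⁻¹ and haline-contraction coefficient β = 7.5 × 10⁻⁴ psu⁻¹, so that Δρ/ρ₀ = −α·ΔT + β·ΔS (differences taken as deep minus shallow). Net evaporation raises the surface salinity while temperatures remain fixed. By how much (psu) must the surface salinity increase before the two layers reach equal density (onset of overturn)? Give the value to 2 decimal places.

0.65 psu

Neutral buoyancy requires −α(T_deep − T_surf) + β(S_deep − S_surf′) = 0.
S_surf′ = S_deep − (α/β)·ΔT = 33.48 − (2.4 × 10⁻⁴/7.5 × 10⁻⁴)·(-4.9) = 35.0480 psu.
Increase required: 35.0480 − 34.40 = 0.6480 psu.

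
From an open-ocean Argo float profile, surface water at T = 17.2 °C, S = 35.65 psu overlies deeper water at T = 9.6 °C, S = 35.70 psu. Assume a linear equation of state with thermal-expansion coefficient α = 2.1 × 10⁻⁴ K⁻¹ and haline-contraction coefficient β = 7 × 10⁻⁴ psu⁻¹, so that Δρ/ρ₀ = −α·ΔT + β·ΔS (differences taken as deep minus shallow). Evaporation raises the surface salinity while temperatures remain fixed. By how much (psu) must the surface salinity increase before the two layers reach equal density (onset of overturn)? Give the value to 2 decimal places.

Neutral buoyancy requires −α(T_deep − T_surf) + β(S_deep − S_surf′) = 0.
S_surf′ = S_deep − (α/β)·ΔT = 35.70 − (2.1 × 10⁻⁴/7 × 10⁻⁴)·(-7.6) = 37.9800 psu.
Increase required: 37.9800 − 35.65 = 2.3300 psu.

2.33 psu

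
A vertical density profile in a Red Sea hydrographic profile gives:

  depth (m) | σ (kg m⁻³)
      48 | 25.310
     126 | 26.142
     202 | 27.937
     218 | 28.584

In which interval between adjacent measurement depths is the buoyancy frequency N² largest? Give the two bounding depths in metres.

202–218 m

Compute the density gradient over each adjacent pair:
  48–126 m: Δρ/Δz = 0.832/78 = 0.011 kg m⁻⁴
  126–202 m: Δρ/Δz = 1.795/76 = 0.024 kg m⁻⁴
  202–218 m: Δρ/Δz = 0.647/16 = 0.040 kg m⁻⁴
The largest gradient is in the 202–218 m interval — the pycnocline.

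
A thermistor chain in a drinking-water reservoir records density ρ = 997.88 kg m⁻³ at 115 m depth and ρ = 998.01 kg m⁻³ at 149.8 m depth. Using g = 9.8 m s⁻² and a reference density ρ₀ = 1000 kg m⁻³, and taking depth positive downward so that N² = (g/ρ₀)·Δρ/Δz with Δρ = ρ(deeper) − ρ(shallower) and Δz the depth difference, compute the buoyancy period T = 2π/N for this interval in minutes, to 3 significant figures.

Δρ = 998.01 − 997.88 = 0.13 kg m⁻³ over Δz = 149.8 − 115 = 34.8 m.
N² = (9.8/1000) × (0.13/34.8) = 3.6609 × 10⁻⁵ s⁻².
N = √(3.6609 × 10⁻⁵) = 6.0505 × 10⁻³ rad s⁻¹, so T = 2π/N = 1.0385 × 10³ s = 17.308 min ≈ 17.3 min.

17.3 min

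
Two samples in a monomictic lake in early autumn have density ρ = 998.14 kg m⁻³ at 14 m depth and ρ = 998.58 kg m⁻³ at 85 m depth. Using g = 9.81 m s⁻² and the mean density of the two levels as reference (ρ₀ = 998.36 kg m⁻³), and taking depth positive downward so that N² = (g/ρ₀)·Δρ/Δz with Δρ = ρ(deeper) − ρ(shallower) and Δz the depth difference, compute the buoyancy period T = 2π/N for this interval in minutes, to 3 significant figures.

13.4 min

Δρ = 998.58 − 998.14 = 0.44 kg m⁻³ over Δz = 85 − 14 = 71 m.
N² = (9.81/998.36) × (0.44/71) = 6.0894 × 10⁻⁵ s⁻².
N = √(6.0894 × 10⁻⁵) = 7.8035 × 10⁻³ rad s⁻¹, so T = 2π/N = 805.18 s = 13.420 min ≈ 13.4 min.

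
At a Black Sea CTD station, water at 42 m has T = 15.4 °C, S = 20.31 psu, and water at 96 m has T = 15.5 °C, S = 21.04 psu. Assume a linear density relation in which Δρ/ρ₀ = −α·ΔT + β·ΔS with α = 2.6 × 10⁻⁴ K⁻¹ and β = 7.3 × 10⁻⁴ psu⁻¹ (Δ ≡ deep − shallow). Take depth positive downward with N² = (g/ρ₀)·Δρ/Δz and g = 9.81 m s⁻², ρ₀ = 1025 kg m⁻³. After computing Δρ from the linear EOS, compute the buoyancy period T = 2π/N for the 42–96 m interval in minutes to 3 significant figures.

10.9 min

ΔT = +0.1 K, ΔS = +0.73 psu (deep − shallow).
Δρ/ρ₀ = −αΔT + βΔS = -2.60 × 10⁻⁵ + 5.329 × 10⁻⁴ = 5.069 × 10⁻⁴, so Δρ ≈ 0.5196 kg m⁻³.
N² = (g/ρ₀)·Δρ/Δz = g·(Δρ/ρ₀)/Δz = 9.81 × 5.069 × 10⁻⁴ / 54 = 9.2087 × 10⁻⁵ s⁻².
N = √(9.2087 × 10⁻⁵) = 9.5962 × 10⁻³ rad s⁻¹ → T = 2π/N = 654.76 s = 10.913 min ≈ 10.9 min.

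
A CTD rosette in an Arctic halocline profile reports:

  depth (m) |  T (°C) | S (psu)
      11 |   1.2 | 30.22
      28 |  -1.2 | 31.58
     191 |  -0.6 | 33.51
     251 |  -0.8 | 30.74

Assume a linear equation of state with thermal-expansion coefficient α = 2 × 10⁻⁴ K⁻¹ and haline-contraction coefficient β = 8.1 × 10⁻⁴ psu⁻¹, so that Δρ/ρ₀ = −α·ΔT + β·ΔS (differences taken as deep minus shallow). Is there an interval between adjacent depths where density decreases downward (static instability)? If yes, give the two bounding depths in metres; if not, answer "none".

191–251 m

Evaluate Δρ/ρ₀ = −αΔT + βΔS across each adjacent pair:
  11–28 m: −αΔT+βΔS = −(2 × 10⁻⁴)(-2.4)+(8.1 × 10⁻⁴)(+1.36) = 1.6 × 10⁻³ → stable
  28–191 m: −αΔT+βΔS = −(2 × 10⁻⁴)(+0.6)+(8.1 × 10⁻⁴)(+1.93) = 1.4 × 10⁻³ → stable
  191–251 m: −αΔT+βΔS = −(2 × 10⁻⁴)(-0.2)+(8.1 × 10⁻⁴)(-2.77) = -2.2 × 10⁻³ → UNSTABLE
The 191–251 m interval has Δρ < 0: lighter water underlies denser water.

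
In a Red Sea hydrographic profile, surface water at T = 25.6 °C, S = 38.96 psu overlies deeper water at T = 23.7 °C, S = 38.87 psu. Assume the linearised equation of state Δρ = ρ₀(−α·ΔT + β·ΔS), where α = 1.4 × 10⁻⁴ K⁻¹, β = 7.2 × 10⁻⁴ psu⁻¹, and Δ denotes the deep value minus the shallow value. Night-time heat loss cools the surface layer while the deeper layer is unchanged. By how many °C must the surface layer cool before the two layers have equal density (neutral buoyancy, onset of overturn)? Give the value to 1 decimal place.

1.4 °C

Neutral buoyancy requires Δρ = 0, i.e. −α(T_deep − T_surf′) + β(S_deep − S_surf) = 0.
T_surf′ = T_deep − (β/α)·ΔS = 23.7 − (7.2 × 10⁻⁴/1.4 × 10⁻⁴)·(-0.09) = 24.163 °C.
Cooling required: 25.6 − (24.163) = 1.437 °C.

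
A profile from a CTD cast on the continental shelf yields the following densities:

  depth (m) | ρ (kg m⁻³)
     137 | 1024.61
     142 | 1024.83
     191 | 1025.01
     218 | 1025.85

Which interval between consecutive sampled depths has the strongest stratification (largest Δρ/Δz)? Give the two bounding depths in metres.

Compute the density gradient over each adjacent pair:
  137–142 m: Δρ/Δz = 0.22/5 = 0.044 kg m⁻⁴
  142–191 m: Δρ/Δz = 0.18/49 = 3.7 × 10⁻³ kg m⁻⁴
  191–218 m: Δρ/Δz = 0.84/27 = 0.031 kg m⁻⁴
The largest gradient is in the 137–142 m interval — the pycnocline.

137–142 m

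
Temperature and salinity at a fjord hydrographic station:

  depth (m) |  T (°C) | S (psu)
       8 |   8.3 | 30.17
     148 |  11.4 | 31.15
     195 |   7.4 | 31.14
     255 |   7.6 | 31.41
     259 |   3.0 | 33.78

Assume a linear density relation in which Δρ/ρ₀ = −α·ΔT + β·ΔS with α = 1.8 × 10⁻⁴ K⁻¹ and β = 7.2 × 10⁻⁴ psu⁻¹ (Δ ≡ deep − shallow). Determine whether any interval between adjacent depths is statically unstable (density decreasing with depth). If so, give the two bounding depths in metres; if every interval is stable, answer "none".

none

Evaluate Δρ/ρ₀ = −αΔT + βΔS across each adjacent pair:
  8–148 m: −αΔT+βΔS = −(1.8 × 10⁻⁴)(+3.1)+(7.2 × 10⁻⁴)(+0.98) = 1.5 × 10⁻⁴ → stable
  148–195 m: −αΔT+βΔS = −(1.8 × 10⁻⁴)(-4.0)+(7.2 × 10⁻⁴)(-0.01) = 7.1 × 10⁻⁴ → stable
  195–255 m: −αΔT+βΔS = −(1.8 × 10⁻⁴)(+0.2)+(7.2 × 10⁻⁴)(+0.27) = 1.6 × 10⁻⁴ → stable
  255–259 m: −αΔT+βΔS = −(1.8 × 10⁻⁴)(-4.6)+(7.2 × 10⁻⁴)(+2.37) = 2.5 × 10⁻³ → stable
Every interval has Δρ > 0: the column is stably stratified throughout.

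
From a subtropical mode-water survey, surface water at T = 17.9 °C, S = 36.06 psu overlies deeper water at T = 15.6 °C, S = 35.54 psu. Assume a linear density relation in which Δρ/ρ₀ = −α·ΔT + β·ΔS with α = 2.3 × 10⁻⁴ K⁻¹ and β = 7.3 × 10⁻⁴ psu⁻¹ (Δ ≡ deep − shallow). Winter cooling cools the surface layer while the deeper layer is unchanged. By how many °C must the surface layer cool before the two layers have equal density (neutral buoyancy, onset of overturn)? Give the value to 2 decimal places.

0.65 °C

Neutral buoyancy requires Δρ = 0, i.e. −α(T_deep − T_surf′) + β(S_deep − S_surf) = 0.
T_surf′ = T_deep − (β/α)·ΔS = 15.6 − (7.3 × 10⁻⁴/2.3 × 10⁻⁴)·(-0.52) = 17.2504 °C.
Cooling required: 17.9 − (17.2504) = 0.6496 °C.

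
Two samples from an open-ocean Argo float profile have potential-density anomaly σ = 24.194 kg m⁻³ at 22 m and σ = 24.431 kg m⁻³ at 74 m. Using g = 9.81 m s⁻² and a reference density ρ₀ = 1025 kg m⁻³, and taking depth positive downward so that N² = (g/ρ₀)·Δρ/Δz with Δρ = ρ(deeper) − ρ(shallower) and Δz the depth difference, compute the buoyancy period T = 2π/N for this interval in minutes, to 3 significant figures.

15.9 min

Δρ = 1024.431 − 1024.194 = 0.237 kg m⁻³ over Δz = 74 − 22 = 52 m.
N² = (9.81/1025) × (0.237/52) = 4.3620 × 10⁻⁵ s⁻².
N = √(4.3620 × 10⁻⁵) = 6.6045 × 10⁻³ rad s⁻¹, so T = 2π/N = 951.35 s = 15.856 min ≈ 15.9 min.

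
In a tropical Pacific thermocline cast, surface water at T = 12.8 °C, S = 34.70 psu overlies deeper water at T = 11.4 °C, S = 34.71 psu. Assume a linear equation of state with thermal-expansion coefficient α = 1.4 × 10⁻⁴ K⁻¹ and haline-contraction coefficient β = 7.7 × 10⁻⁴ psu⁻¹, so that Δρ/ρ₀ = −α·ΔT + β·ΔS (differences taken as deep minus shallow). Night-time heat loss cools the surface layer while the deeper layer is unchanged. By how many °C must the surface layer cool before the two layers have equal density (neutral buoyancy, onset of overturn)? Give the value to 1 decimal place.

1.5 °C

Neutral buoyancy requires Δρ = 0, i.e. −α(T_deep − T_surf′) + β(S_deep − S_surf) = 0.
T_surf′ = T_deep − (β/α)·ΔS = 11.4 − (7.7 × 10⁻⁴/1.4 × 10⁻⁴)·(+0.01) = 11.345 °C.
Cooling required: 12.8 − (11.345) = 1.455 °C.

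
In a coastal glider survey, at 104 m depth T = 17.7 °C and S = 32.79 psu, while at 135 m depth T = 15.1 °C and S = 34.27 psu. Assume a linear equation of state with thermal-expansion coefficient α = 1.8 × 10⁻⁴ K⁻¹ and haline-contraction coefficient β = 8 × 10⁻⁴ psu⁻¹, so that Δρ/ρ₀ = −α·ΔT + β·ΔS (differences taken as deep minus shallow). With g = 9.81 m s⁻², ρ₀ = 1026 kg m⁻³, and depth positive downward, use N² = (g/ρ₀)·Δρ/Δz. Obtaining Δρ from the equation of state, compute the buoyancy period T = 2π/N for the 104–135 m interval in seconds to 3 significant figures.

275 s

ΔT = -2.6 K, ΔS = +1.48 psu (deep − shallow).
Δρ/ρ₀ = −αΔT + βΔS = 4.68 × 10⁻⁴ + 1.184 × 10⁻³ = 1.652 × 10⁻³, so Δρ ≈ 1.695 kg m⁻³.
N² = (g/ρ₀)·Δρ/Δz = g·(Δρ/ρ₀)/Δz = 9.81 × 1.652 × 10⁻³ / 31 = 5.2278 × 10⁻⁴ s⁻².
N = √(5.2278 × 10⁻⁴) = 0.022864 rad s⁻¹ → T = 2π/N = 274.81 s ≈ 275 s.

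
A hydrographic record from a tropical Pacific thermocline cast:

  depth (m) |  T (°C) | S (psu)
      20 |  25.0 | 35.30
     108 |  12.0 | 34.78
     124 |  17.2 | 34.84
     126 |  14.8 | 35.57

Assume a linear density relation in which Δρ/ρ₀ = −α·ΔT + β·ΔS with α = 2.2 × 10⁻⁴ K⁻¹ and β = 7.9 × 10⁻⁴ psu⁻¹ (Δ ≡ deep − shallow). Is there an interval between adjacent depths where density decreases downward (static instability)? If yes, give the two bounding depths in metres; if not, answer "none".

108–124 m

Evaluate Δρ/ρ₀ = −αΔT + βΔS across each adjacent pair:
  20–108 m: −αΔT+βΔS = −(2.2 × 10⁻⁴)(-13.0)+(7.9 × 10⁻⁴)(-0.52) = 2.4 × 10⁻³ → stable
  108–124 m: −αΔT+βΔS = −(2.2 × 10⁻⁴)(+5.2)+(7.9 × 10⁻⁴)(+0.06) = -1.1 × 10⁻³ → UNSTABLE
  124–126 m: −αΔT+βΔS = −(2.2 × 10⁻⁴)(-2.4)+(7.9 × 10⁻⁴)(+0.73) = 1.1 × 10⁻³ → stable
The 108–124 m interval has Δρ < 0: lighter water underlies denser water.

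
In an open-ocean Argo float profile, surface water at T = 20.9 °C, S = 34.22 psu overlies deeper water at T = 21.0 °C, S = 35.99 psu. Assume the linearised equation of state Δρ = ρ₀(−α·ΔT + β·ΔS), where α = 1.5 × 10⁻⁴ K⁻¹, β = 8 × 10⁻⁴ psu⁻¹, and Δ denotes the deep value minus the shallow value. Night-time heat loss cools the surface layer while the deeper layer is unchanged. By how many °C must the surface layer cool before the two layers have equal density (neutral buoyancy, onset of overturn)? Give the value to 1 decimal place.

Neutral buoyancy requires Δρ = 0, i.e. −α(T_deep − T_surf′) + β(S_deep − S_surf) = 0.
T_surf′ = T_deep − (β/α)·ΔS = 21.0 − (8 × 10⁻⁴/1.5 × 10⁻⁴)·(+1.77) = 11.560 °C.
Cooling required: 20.9 − (11.560) = 9.340 °C.

9.3 °C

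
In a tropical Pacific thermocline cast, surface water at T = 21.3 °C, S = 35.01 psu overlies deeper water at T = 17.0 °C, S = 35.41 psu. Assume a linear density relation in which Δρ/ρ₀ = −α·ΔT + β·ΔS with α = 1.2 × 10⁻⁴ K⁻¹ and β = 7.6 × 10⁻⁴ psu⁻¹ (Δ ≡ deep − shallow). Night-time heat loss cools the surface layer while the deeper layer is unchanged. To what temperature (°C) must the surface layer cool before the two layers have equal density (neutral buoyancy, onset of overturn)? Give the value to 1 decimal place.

14.5 °C

Neutral buoyancy requires Δρ = 0, i.e. −α(T_deep − T_surf′) + β(S_deep − S_surf) = 0.
T_surf′ = T_deep − (β/α)·ΔS = 17.0 − (7.6 × 10⁻⁴/1.2 × 10⁻⁴)·(+0.40) = 14.467 °C.
Cooling required: 21.3 − (14.467) = 6.833 °C.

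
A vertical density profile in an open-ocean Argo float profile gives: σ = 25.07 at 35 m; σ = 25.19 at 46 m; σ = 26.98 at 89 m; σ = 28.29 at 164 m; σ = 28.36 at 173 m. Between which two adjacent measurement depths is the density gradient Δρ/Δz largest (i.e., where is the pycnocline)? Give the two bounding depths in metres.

Compute the density gradient over each adjacent pair:
  35–46 m: Δρ/Δz = 0.12/11 = 0.011 kg m⁻⁴
  46–89 m: Δρ/Δz = 1.79/43 = 0.042 kg m⁻⁴
  89–164 m: Δρ/Δz = 1.31/75 = 0.017 kg m⁻⁴
  164–173 m: Δρ/Δz = 0.07/9 = 7.8 × 10⁻³ kg m⁻⁴
The largest gradient is in the 46–89 m interval — the pycnocline.

46–89 m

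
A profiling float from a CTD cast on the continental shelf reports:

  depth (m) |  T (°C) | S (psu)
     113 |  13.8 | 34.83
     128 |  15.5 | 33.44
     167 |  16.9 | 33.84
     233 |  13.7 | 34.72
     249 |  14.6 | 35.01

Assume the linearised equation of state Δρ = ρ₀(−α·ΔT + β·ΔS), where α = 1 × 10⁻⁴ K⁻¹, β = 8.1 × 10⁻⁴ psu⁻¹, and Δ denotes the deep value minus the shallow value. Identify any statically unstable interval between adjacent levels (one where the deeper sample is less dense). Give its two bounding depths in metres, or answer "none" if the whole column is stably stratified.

Evaluate Δρ/ρ₀ = −αΔT + βΔS across each adjacent pair:
  113–128 m: −αΔT+βΔS = −(1 × 10⁻⁴)(+1.7)+(8.1 × 10⁻⁴)(-1.39) = -1.3 × 10⁻³ → UNSTABLE
  128–167 m: −αΔT+βΔS = −(1 × 10⁻⁴)(+1.4)+(8.1 × 10⁻⁴)(+0.40) = 1.8 × 10⁻⁴ → stable
  167–233 m: −αΔT+βΔS = −(1 × 10⁻⁴)(-3.2)+(8.1 × 10⁻⁴)(+0.88) = 1.0 × 10⁻³ → stable
  233–249 m: −αΔT+βΔS = −(1 × 10⁻⁴)(+0.9)+(8.1 × 10⁻⁴)(+0.29) = 1.4 × 10⁻⁴ → stable
The 113–128 m interval has Δρ < 0: lighter water underlies denser water.

113–128 m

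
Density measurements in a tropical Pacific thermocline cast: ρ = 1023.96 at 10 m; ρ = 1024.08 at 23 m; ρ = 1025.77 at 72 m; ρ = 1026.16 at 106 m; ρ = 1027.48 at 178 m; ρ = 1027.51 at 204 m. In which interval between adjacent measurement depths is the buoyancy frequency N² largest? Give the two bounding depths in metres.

Compute the density gradient over each adjacent pair:
  10–23 m: Δρ/Δz = 0.12/13 = 9.2 × 10⁻³ kg m⁻⁴
  23–72 m: Δρ/Δz = 1.69/49 = 0.034 kg m⁻⁴
  72–106 m: Δρ/Δz = 0.39/34 = 0.011 kg m⁻⁴
  106–178 m: Δρ/Δz = 1.32/72 = 0.018 kg m⁻⁴
  178–204 m: Δρ/Δz = 0.03/26 = 1.2 × 10⁻³ kg m⁻⁴
The largest gradient is in the 23–72 m interval — the pycnocline.

23–72 m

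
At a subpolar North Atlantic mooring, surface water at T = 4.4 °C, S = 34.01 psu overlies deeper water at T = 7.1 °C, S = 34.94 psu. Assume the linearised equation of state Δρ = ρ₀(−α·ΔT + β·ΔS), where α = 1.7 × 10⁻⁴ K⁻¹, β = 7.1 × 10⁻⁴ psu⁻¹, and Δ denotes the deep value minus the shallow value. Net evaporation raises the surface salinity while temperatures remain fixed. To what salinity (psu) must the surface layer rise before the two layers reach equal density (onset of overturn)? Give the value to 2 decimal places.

34.29 psu

Neutral buoyancy requires −α(T_deep − T_surf) + β(S_deep − S_surf′) = 0.
S_surf′ = S_deep − (α/β)·ΔT = 34.94 − (1.7 × 10⁻⁴/7.1 × 10⁻⁴)·(+2.7) = 34.2935 psu.
Increase required: 34.2935 − 34.01 = 0.2835 psu.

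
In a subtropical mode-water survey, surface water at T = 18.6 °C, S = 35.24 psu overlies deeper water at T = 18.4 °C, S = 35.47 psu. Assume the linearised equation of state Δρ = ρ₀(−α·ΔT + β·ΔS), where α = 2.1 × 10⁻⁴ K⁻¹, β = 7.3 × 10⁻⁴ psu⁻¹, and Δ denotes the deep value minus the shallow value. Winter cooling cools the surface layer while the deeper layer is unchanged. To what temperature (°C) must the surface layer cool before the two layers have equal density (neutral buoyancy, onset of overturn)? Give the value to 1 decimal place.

Neutral buoyancy requires Δρ = 0, i.e. −α(T_deep − T_surf′) + β(S_deep − S_surf) = 0.
T_surf′ = T_deep − (β/α)·ΔS = 18.4 − (7.3 × 10⁻⁴/2.1 × 10⁻⁴)·(+0.23) = 17.600 °C.
Cooling required: 18.6 − (17.600) = 1.000 °C.

17.6 °C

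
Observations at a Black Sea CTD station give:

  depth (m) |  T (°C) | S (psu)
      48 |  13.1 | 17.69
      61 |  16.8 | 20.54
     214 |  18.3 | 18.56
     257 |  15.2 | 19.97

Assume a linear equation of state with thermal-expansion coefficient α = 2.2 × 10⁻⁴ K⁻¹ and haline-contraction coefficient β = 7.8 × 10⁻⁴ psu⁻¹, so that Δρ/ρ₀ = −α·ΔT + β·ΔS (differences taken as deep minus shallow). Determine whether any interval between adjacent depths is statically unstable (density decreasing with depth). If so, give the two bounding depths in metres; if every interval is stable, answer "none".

61–214 m

Evaluate Δρ/ρ₀ = −αΔT + βΔS across each adjacent pair:
  48–61 m: −αΔT+βΔS = −(2.2 × 10⁻⁴)(+3.7)+(7.8 × 10⁻⁴)(+2.85) = 1.4 × 10⁻³ → stable
  61–214 m: −αΔT+βΔS = −(2.2 × 10⁻⁴)(+1.5)+(7.8 × 10⁻⁴)(-1.98) = -1.9 × 10⁻³ → UNSTABLE
  214–257 m: −αΔT+βΔS = −(2.2 × 10⁻⁴)(-3.1)+(7.8 × 10⁻⁴)(+1.41) = 1.8 × 10⁻³ → stable
The 61–214 m interval has Δρ < 0: lighter water underlies denser water.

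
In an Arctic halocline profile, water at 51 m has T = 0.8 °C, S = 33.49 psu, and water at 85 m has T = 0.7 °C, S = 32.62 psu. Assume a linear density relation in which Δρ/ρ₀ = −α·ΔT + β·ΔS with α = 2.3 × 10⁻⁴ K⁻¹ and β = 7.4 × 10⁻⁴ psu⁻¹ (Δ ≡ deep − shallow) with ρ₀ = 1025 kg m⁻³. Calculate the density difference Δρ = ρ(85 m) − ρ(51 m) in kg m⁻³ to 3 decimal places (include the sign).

-0.636 kg m⁻³

ΔT = -0.1 K, ΔS = -0.87 psu (deep − shallow).
Δρ/ρ₀ = −(2.3 × 10⁻⁴)(-0.1) + (7.4 × 10⁻⁴)(-0.87) = -6.208 × 10⁻⁴.
Δρ = 1025 × (-6.208 × 10⁻⁴) = -0.636 kg m⁻³.
Negative Δρ: lighter below, statically unstable.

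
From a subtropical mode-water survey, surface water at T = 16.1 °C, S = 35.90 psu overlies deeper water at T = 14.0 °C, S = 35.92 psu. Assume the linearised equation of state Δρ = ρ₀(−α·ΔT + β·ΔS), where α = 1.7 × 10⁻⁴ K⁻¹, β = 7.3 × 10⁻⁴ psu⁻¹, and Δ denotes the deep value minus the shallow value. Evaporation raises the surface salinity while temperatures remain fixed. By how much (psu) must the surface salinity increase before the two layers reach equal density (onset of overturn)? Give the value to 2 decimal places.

0.51 psu

Neutral buoyancy requires −α(T_deep − T_surf) + β(S_deep − S_surf′) = 0.
S_surf′ = S_deep − (α/β)·ΔT = 35.92 − (1.7 × 10⁻⁴/7.3 × 10⁻⁴)·(-2.1) = 36.4090 psu.
Increase required: 36.4090 − 35.90 = 0.5090 psu.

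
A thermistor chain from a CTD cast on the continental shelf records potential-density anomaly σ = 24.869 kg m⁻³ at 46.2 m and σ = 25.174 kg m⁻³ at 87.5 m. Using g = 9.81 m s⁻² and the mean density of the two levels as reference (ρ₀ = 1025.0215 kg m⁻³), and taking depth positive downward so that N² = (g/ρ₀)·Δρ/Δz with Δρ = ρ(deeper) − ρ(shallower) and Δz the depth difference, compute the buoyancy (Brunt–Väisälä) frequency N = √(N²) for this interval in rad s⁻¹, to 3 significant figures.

Δρ = 1025.174 − 1024.869 = 0.305 kg m⁻³ over Δz = 87.5 − 46.2 = 41.3 m.
N² = (9.81/1025.0215) × (0.305/41.3) = 7.0678 × 10⁻⁵ s⁻².
N = √(7.0678 × 10⁻⁵) = 8.4070 × 10⁻³ rad s⁻¹ ≈ 8.41 × 10⁻³ rad s⁻¹.

8.41 × 10⁻³ rad s⁻¹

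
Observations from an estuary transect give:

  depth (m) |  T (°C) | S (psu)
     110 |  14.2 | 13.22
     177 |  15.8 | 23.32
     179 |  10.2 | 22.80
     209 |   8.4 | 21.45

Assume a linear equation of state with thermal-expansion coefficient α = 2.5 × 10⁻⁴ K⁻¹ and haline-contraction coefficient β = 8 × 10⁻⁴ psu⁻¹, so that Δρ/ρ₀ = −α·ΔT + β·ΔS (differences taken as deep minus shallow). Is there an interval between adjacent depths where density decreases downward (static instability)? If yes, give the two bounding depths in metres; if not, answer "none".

Evaluate Δρ/ρ₀ = −αΔT + βΔS across each adjacent pair:
  110–177 m: −αΔT+βΔS = −(2.5 × 10⁻⁴)(+1.6)+(8 × 10⁻⁴)(+10.10) = 7.7 × 10⁻³ → stable
  177–179 m: −αΔT+βΔS = −(2.5 × 10⁻⁴)(-5.6)+(8 × 10⁻⁴)(-0.52) = 9.8 × 10⁻⁴ → stable
  179–209 m: −αΔT+βΔS = −(2.5 × 10⁻⁴)(-1.8)+(8 × 10⁻⁴)(-1.35) = -6.3 × 10⁻⁴ → UNSTABLE
The 179–209 m interval has Δρ < 0: lighter water underlies denser water.

179–209 m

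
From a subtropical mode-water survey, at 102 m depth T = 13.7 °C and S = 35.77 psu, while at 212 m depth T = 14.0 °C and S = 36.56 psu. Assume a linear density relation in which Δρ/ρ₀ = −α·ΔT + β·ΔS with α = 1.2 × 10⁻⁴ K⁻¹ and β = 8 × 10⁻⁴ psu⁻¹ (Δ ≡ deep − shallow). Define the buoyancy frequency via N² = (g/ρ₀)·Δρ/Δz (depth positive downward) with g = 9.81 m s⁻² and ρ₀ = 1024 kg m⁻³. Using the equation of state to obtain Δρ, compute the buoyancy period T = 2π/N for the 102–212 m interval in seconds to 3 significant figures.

ΔT = +0.3 K, ΔS = +0.79 psu (deep − shallow).
Δρ/ρ₀ = −αΔT + βΔS = -3.60 × 10⁻⁵ + 6.32 × 10⁻⁴ = 5.96 × 10⁻⁴, so Δρ ≈ 0.6103 kg m⁻³.
N² = (g/ρ₀)·Δρ/Δz = g·(Δρ/ρ₀)/Δz = 9.81 × 5.96 × 10⁻⁴ / 110 = 5.3152 × 10⁻⁵ s⁻².
N = √(5.3152 × 10⁻⁵) = 7.2905 × 10⁻³ rad s⁻¹ → T = 2π/N = 861.83 s ≈ 862 s.

862 s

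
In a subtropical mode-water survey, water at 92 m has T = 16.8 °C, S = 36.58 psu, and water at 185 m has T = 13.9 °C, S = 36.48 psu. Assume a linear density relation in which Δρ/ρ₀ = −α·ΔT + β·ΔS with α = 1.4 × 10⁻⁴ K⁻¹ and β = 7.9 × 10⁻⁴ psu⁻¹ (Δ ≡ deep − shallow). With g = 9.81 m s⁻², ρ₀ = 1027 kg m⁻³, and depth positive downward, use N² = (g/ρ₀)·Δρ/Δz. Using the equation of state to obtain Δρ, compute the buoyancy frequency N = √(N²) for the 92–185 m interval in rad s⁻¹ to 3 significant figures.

5.87 × 10⁻³ rad s⁻¹

ΔT = -2.9 K, ΔS = -0.10 psu (deep − shallow).
Δρ/ρ₀ = −αΔT + βΔS = 4.06 × 10⁻⁴ − 7.90 × 10⁻⁵ = 3.27 × 10⁻⁴, so Δρ ≈ 0.3358 kg m⁻³.
N² = (g/ρ₀)·Δρ/Δz = g·(Δρ/ρ₀)/Δz = 9.81 × 3.27 × 10⁻⁴ / 93 = 3.4493 × 10⁻⁵ s⁻².
N = √(3.4493 × 10⁻⁵) = 5.8731 × 10⁻³ rad s⁻¹ ≈ 5.87 × 10⁻³ rad s⁻¹.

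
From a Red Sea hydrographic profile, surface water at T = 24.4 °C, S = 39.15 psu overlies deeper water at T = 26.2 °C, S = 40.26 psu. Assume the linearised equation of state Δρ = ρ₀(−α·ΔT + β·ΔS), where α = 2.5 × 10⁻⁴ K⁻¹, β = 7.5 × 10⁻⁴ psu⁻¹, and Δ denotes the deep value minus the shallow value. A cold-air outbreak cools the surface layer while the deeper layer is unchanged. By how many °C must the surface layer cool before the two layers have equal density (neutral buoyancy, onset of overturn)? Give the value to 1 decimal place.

Neutral buoyancy requires Δρ = 0, i.e. −α(T_deep − T_surf′) + β(S_deep − S_surf) = 0.
T_surf′ = T_deep − (β/α)·ΔS = 26.2 − (7.5 × 10⁻⁴/2.5 × 10⁻⁴)·(+1.11) = 22.870 °C.
Cooling required: 24.4 − (22.870) = 1.530 °C.

1.5 °C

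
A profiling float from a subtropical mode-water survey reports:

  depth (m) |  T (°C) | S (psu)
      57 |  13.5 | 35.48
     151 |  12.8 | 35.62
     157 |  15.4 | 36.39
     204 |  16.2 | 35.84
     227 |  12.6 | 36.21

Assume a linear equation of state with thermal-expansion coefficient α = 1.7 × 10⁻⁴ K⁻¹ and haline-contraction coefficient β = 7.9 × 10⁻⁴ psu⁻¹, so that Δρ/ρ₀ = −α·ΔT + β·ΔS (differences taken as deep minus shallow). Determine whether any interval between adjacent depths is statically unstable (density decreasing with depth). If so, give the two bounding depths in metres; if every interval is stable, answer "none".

Evaluate Δρ/ρ₀ = −αΔT + βΔS across each adjacent pair:
  57–151 m: −αΔT+βΔS = −(1.7 × 10⁻⁴)(-0.7)+(7.9 × 10⁻⁴)(+0.14) = 2.3 × 10⁻⁴ → stable
  151–157 m: −αΔT+βΔS = −(1.7 × 10⁻⁴)(+2.6)+(7.9 × 10⁻⁴)(+0.77) = 1.7 × 10⁻⁴ → stable
  157–204 m: −αΔT+βΔS = −(1.7 × 10⁻⁴)(+0.8)+(7.9 × 10⁻⁴)(-0.55) = -5.7 × 10⁻⁴ → UNSTABLE
  204–227 m: −αΔT+βΔS = −(1.7 × 10⁻⁴)(-3.6)+(7.9 × 10⁻⁴)(+0.37) = 9.0 × 10⁻⁴ → stable
The 157–204 m interval has Δρ < 0: lighter water underlies denser water.

157–204 m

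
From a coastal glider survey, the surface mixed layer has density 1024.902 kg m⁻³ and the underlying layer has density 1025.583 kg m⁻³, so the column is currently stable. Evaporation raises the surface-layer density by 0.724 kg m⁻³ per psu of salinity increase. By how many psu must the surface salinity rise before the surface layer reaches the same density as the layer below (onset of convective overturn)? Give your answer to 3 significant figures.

0.941 psu

Density deficit of the surface layer: 1025.583 − 1024.902 = 0.681 kg m⁻³.
Required change = 0.681 / 0.724 = 0.941 psu.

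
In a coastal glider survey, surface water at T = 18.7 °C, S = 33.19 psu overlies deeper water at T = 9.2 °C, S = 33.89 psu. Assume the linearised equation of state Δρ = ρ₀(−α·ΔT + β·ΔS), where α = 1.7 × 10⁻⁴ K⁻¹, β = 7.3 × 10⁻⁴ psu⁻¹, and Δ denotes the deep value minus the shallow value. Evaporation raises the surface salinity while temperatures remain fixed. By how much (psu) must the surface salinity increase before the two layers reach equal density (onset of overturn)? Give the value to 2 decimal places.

Neutral buoyancy requires −α(T_deep − T_surf) + β(S_deep − S_surf′) = 0.
S_surf′ = S_deep − (α/β)·ΔT = 33.89 − (1.7 × 10⁻⁴/7.3 × 10⁻⁴)·(-9.5) = 36.1023 psu.
Increase required: 36.1023 − 33.19 = 2.9123 psu.

2.91 psu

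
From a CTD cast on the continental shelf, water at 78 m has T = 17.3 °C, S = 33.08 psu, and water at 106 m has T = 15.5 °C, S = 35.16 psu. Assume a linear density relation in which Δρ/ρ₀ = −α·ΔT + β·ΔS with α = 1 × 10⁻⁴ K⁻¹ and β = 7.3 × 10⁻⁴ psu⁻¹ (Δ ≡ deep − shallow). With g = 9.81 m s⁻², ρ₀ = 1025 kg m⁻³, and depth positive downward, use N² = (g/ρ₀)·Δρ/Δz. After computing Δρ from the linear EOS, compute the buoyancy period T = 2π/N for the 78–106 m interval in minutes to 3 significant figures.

ΔT = -1.8 K, ΔS = +2.08 psu (deep − shallow).
Δρ/ρ₀ = −αΔT + βΔS = 1.80 × 10⁻⁴ + 1.5184 × 10⁻³ = 1.6984 × 10⁻³, so Δρ ≈ 1.741 kg m⁻³.
N² = (g/ρ₀)·Δρ/Δz = g·(Δρ/ρ₀)/Δz = 9.81 × 1.6984 × 10⁻³ / 28 = 5.9505 × 10⁻⁴ s⁻².
N = √(5.9505 × 10⁻⁴) = 0.024394 rad s⁻¹ → T = 2π/N = 257.57 s = 4.2928 min ≈ 4.29 min.

4.29 min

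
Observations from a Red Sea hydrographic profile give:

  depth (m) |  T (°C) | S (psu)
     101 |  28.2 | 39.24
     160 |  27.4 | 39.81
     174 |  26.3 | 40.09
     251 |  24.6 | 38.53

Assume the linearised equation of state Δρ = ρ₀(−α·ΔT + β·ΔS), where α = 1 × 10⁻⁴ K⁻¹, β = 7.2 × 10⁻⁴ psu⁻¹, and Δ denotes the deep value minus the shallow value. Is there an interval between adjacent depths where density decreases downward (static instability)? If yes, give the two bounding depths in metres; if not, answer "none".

174–251 m

Evaluate Δρ/ρ₀ = −αΔT + βΔS across each adjacent pair:
  101–160 m: −αΔT+βΔS = −(1 × 10⁻⁴)(-0.8)+(7.2 × 10⁻⁴)(+0.57) = 4.9 × 10⁻⁴ → stable
  160–174 m: −αΔT+βΔS = −(1 × 10⁻⁴)(-1.1)+(7.2 × 10⁻⁴)(+0.28) = 3.1 × 10⁻⁴ → stable
  174–251 m: −αΔT+βΔS = −(1 × 10⁻⁴)(-1.7)+(7.2 × 10⁻⁴)(-1.56) = -9.5 × 10⁻⁴ → UNSTABLE
The 174–251 m interval has Δρ < 0: lighter water underlies denser water.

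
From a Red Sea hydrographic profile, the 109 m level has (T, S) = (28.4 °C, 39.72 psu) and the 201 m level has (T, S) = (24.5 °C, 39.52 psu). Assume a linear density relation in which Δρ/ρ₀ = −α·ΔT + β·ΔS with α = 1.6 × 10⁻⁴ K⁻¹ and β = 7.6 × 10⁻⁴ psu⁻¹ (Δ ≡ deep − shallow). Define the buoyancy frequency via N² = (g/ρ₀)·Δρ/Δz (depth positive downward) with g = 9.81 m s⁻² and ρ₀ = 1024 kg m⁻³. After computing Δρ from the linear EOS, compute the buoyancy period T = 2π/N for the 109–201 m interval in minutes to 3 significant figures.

14.8 min

ΔT = -3.9 K, ΔS = -0.20 psu (deep − shallow).
Δρ/ρ₀ = −αΔT + βΔS = 6.24 × 10⁻⁴ − 1.52 × 10⁻⁴ = 4.72 × 10⁻⁴, so Δρ ≈ 0.4833 kg m⁻³.
N² = (g/ρ₀)·Δρ/Δz = g·(Δρ/ρ₀)/Δz = 9.81 × 4.72 × 10⁻⁴ / 92 = 5.0330 × 10⁻⁵ s⁻².
N = √(5.0330 × 10⁻⁵) = 7.0944 × 10⁻³ rad s⁻¹ → T = 2π/N = 885.65 s = 14.761 min ≈ 14.8 min.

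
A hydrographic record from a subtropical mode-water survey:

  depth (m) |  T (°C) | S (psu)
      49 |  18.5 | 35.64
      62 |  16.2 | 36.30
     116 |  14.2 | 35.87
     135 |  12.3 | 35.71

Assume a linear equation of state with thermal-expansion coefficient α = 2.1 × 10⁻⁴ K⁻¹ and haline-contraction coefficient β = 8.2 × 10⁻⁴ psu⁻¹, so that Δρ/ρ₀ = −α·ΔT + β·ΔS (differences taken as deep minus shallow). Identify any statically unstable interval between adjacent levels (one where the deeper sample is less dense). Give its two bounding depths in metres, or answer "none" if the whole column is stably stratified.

Evaluate Δρ/ρ₀ = −αΔT + βΔS across each adjacent pair:
  49–62 m: −αΔT+βΔS = −(2.1 × 10⁻⁴)(-2.3)+(8.2 × 10⁻⁴)(+0.66) = 1.0 × 10⁻³ → stable
  62–116 m: −αΔT+βΔS = −(2.1 × 10⁻⁴)(-2.0)+(8.2 × 10⁻⁴)(-0.43) = 6.7 × 10⁻⁵ → stable
  116–135 m: −αΔT+βΔS = −(2.1 × 10⁻⁴)(-1.9)+(8.2 × 10⁻⁴)(-0.16) = 2.7 × 10⁻⁴ → stable
Every interval has Δρ > 0: the column is stably stratified throughout.

none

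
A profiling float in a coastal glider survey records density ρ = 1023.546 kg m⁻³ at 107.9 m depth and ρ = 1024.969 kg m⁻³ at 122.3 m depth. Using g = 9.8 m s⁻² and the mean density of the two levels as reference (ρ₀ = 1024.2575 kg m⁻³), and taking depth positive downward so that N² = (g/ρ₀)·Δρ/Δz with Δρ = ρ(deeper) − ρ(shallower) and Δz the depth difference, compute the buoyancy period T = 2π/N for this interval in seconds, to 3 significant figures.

Δρ = 1024.969 − 1023.546 = 1.423 kg m⁻³ over Δz = 122.3 − 107.9 = 14.4 m.
N² = (9.8/1024.2575) × (1.423/14.4) = 9.4550 × 10⁻⁴ s⁻².
N = √(9.4550 × 10⁻⁴) = 0.030749 rad s⁻¹, so T = 2π/N = 204.34 s ≈ 204 s.

204 s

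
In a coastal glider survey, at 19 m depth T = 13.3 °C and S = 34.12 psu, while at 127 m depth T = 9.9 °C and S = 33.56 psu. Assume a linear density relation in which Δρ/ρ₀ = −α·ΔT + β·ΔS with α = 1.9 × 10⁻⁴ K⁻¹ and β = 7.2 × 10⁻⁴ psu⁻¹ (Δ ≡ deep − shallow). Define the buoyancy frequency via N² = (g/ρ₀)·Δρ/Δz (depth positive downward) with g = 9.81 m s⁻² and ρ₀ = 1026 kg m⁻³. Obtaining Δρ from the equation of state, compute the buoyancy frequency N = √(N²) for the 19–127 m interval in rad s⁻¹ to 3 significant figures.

ΔT = -3.4 K, ΔS = -0.56 psu (deep − shallow).
Δρ/ρ₀ = −αΔT + βΔS = 6.46 × 10⁻⁴ − 4.032 × 10⁻⁴ = 2.428 × 10⁻⁴, so Δρ ≈ 0.2491 kg m⁻³.
N² = (g/ρ₀)·Δρ/Δz = g·(Δρ/ρ₀)/Δz = 9.81 × 2.428 × 10⁻⁴ / 108 = 2.2054 × 10⁻⁵ s⁻².
N = √(2.2054 × 10⁻⁵) = 4.6962 × 10⁻³ rad s⁻¹ ≈ 4.70 × 10⁻³ rad s⁻¹.

4.70 × 10⁻³ rad s⁻¹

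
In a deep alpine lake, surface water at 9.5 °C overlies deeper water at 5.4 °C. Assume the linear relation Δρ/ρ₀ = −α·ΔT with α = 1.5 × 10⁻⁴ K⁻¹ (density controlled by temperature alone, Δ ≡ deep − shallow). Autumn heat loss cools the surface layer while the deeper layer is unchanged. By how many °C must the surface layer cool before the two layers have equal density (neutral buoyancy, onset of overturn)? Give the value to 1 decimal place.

With temperature the only control, equal density requires T_surf′ = T_deep.
T_surf′ = 5.4 °C.
Cooling required: 9.5 − 5.4 = 4.1 °C.

4.1 °C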